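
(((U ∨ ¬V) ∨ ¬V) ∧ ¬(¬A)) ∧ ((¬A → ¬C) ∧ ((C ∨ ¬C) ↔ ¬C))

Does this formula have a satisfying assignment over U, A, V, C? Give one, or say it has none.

U = False, A = True, V = False, C = False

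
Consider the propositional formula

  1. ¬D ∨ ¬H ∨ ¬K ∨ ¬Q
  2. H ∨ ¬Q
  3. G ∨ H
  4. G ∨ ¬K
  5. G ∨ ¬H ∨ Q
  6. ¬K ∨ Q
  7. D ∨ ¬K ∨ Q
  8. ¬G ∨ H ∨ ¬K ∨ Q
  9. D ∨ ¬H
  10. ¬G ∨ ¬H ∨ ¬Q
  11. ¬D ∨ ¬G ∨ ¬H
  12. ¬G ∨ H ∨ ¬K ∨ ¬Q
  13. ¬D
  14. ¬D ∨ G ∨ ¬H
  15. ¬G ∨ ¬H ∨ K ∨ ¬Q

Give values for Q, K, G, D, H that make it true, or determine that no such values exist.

Unit clause (¬D) forces D = False.
In (D ∨ ¬H) only ¬H is left, so H = False.
In (H ∨ ¬Q) only ¬Q is left, so Q = False.
In (G ∨ H) only G is left, so G = True.
In (¬K ∨ Q) only ¬K is left, so K = False.
All clauses satisfied.

Q=F; K=F; G=T; D=F; H=F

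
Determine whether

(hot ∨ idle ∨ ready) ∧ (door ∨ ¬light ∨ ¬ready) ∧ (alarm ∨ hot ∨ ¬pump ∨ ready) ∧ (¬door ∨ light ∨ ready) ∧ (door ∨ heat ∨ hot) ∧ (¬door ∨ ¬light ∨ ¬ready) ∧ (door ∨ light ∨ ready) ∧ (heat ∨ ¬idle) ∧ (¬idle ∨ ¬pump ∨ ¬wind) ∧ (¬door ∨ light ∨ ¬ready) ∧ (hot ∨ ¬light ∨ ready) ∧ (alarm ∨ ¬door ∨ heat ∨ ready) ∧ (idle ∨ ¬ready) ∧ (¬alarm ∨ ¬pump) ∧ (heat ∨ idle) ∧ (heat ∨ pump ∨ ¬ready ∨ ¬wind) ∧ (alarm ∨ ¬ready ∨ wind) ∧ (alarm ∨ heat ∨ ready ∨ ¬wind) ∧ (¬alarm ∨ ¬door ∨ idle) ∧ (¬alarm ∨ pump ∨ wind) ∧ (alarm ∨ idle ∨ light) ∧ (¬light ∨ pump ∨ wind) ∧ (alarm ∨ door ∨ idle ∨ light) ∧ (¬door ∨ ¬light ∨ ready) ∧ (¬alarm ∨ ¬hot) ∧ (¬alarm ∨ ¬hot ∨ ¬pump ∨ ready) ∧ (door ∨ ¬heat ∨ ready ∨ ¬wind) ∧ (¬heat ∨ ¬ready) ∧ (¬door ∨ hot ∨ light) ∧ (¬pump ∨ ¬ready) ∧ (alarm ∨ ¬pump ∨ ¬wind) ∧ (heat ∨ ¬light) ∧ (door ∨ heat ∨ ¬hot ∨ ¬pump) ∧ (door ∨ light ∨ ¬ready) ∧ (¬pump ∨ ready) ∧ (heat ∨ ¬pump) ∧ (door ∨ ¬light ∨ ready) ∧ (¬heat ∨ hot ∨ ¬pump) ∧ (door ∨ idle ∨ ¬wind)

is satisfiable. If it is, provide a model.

Case heat = True:
  (¬heat ∨ ¬ready) forces ready = False.
  (¬pump ∨ ready) forces pump = False.
  If door = True:
    (¬door ∨ light ∨ ready) forces light = True.
    clause (¬door ∨ ¬light ∨ ready) is falsified.
  If door = False:
    (door ∨ light ∨ ready) forces light = True.
    clause (door ∨ ¬light ∨ ready) is falsified.
  Every sub-case reaches a contradiction.
Case heat = False:
  (heat ∨ ¬idle) forces idle = False.
  Clause (heat ∨ idle) is falsified — contradiction.
Both cases fail, so the formula is unsatisfiable.

The formula is unsatisfiable.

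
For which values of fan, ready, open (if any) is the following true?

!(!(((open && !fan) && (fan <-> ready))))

fan=F, ready=F, open=T

  !(!(((open && !fan) && (fan <-> ready)))) = True
    !(((open && !fan) && (fan <-> ready))) = False
      (open && !fan) && (fan <-> ready) = True
        open && !fan = True
          !fan = True
        fan <-> ready = True
The formula evaluates to True.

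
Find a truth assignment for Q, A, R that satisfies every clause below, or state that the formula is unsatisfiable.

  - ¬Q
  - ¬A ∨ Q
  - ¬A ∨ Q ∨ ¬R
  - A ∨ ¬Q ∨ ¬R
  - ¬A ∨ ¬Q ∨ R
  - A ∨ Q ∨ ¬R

Unit clause (¬Q) forces Q = False.
In (¬A ∨ Q) only ¬A is left, so A = False.
In (A ∨ Q ∨ ¬R) only ¬R is left, so R = False.
Check each clause:
  (¬Q): ¬Q holds.
  (¬A ∨ Q): ¬A holds.
  (¬A ∨ Q ∨ ¬R): ¬A holds.
  (A ∨ ¬Q ∨ ¬R): ¬Q holds.
  (¬A ∨ ¬Q ∨ R): ¬A holds.
  (A ∨ Q ∨ ¬R): ¬R holds.
All clauses satisfied.

Q=F, A=F, R=F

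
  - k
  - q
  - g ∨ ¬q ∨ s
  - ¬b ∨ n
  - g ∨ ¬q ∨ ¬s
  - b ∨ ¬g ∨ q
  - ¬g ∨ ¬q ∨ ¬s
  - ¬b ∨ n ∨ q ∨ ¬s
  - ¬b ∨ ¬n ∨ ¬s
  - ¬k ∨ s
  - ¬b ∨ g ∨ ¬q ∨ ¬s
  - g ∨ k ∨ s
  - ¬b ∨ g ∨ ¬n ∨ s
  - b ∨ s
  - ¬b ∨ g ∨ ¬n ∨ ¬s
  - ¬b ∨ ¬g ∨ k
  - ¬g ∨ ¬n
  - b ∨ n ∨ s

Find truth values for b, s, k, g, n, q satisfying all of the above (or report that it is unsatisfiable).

Case k = True:
  (q) forces q = True.
  (¬k ∨ s) forces s = True.
  (g ∨ ¬q ∨ ¬s) forces g = True.
  Clause (¬g ∨ ¬q ∨ ¬s) is falsified — contradiction.
Case k = False:
  Clause (k) is falsified — contradiction.
Both cases fail, so the formula is unsatisfiable.

Unsatisfiable — no assignment works.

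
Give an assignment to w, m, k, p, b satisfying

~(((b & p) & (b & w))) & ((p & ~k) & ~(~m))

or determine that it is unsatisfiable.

w = False; m = True; k = False; p = True; b = False

  ~(((b & p) & (b & w))) = True
    (b & p) & (b & w) = False
      b & p = False
      b & w = False
  (p & ~k) & ~(~m) = True
    p & ~k = True
      ~k = True
    ~(~m) = True
      ~m = False
Both conjuncts True, so the formula holds.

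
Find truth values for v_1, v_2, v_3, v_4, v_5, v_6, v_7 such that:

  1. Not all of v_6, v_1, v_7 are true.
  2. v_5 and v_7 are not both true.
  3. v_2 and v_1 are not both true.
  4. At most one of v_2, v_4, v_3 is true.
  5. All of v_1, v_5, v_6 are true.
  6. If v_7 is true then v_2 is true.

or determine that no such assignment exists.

v_1=T, v_2=F, v_3=F, v_4=F, v_5=T, v_6=T, v_7=F

  (1) {v_6, v_1, v_7}: 2/3 true — not all ✓
  (2) v_5=T, v_7=F — not both ✓
  (3) v_2=F, v_1=T — not both ✓
  (4) {v_2, v_4, v_3}: 0 true — at most one ✓
  (5) {v_1, v_5, v_6}: all 3 true ✓
  (6) v_7=F ⇒ v_2: vacuous ✓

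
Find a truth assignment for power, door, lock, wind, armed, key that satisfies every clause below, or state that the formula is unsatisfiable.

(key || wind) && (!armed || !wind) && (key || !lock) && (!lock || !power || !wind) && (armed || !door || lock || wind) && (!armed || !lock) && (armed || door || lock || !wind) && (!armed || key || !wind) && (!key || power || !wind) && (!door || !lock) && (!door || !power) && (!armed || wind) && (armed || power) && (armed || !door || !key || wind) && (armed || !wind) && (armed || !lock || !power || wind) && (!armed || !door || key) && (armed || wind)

Case wind = True:
  (!armed || !wind) forces armed = False.
  Clause (armed || !wind) is falsified — contradiction.
Case wind = False:
  (key || wind) forces key = True.
  (!armed || wind) forces armed = False.
  Clause (armed || wind) is falsified — contradiction.
Both cases fail, so the formula is unsatisfiable.

No satisfying assignment exists.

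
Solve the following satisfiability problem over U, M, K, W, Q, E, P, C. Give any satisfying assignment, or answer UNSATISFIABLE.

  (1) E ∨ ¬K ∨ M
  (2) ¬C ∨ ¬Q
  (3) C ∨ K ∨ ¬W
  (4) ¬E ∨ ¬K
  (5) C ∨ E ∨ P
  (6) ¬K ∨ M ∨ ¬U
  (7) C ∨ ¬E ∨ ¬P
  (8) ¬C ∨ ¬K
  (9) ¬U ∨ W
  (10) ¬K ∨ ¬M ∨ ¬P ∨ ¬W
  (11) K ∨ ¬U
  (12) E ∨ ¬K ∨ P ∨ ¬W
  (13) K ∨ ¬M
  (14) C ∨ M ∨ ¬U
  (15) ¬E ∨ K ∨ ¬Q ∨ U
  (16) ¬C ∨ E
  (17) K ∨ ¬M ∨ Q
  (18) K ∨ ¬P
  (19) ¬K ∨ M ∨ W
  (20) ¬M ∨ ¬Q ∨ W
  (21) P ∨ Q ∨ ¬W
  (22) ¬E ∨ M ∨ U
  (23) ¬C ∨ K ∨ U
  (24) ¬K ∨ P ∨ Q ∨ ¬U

U: False; M: True; K: True; W: False; Q: False; E: False; P: True; C: False

Set U = False.
Set M = True.
  then (K ∨ ¬M) forces K = True.
  then (¬E ∨ ¬K) forces E = False.
  then (¬C ∨ ¬K) forces C = False.
  then (C ∨ E ∨ P) forces P = True.
  then (¬K ∨ ¬M ∨ ¬P ∨ ¬W) forces W = False.
  then (¬M ∨ ¬Q ∨ W) forces Q = False.
All clauses satisfied.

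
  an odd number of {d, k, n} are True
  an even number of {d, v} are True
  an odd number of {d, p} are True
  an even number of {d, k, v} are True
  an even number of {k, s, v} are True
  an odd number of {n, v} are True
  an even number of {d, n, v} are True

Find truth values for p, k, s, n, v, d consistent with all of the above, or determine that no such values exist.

p=F, k=F, s=T, n=F, v=T, d=T

{d, k, n}: 1 true → odd ✓
{d, v}: 2 true → even ✓
{d, p}: 1 true → odd ✓
{d, k, v}: 2 true → even ✓
{k, s, v}: 2 true → even ✓
{n, v}: 1 true → odd ✓
{d, n, v}: 2 true → even ✓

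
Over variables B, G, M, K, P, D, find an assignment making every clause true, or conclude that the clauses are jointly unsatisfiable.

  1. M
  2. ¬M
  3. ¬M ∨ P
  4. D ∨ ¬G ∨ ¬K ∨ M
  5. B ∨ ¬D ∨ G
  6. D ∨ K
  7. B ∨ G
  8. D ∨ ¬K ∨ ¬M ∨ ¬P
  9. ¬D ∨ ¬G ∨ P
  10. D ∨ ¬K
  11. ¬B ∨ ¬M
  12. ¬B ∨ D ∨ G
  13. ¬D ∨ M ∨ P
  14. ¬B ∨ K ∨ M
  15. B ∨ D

Unsatisfiable — no assignment works.

Case M = True:
  Clause (¬M) is falsified — contradiction.
Case M = False:
  Clause (M) is falsified — contradiction.
Both cases fail, so the formula is unsatisfiable.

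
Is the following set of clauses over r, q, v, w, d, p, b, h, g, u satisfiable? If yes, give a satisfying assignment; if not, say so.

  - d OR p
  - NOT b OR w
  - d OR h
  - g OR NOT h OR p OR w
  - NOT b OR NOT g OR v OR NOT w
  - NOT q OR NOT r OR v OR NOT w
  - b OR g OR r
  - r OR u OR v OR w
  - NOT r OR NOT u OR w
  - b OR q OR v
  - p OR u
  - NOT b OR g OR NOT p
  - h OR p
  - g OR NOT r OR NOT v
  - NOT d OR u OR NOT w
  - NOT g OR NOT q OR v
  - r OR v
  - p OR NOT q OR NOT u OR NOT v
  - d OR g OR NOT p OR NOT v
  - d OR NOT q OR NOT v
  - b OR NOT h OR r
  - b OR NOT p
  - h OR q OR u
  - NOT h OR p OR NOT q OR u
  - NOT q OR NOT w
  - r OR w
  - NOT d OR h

Set r = True.
Try q = True:
  (NOT q OR NOT w) forces w = False.
  (NOT b OR w) forces b = False.
  (NOT r OR NOT u OR w) forces u = False.
  (p OR u) forces p = True.
  clause (b OR NOT p) is falsified — backtrack.
So q = False.
Set v = True.
  then (g OR NOT r OR NOT v) forces g = True.
Set w = True.
Set d = False.
  then (d OR p) forces p = True.
  then (d OR h) forces h = True.
  then (b OR NOT p) forces b = True.
Set u = True.
All clauses satisfied.

r = True, q = False, v = True, w = True, d = False, p = True, b = True, h = True, g = True, u = True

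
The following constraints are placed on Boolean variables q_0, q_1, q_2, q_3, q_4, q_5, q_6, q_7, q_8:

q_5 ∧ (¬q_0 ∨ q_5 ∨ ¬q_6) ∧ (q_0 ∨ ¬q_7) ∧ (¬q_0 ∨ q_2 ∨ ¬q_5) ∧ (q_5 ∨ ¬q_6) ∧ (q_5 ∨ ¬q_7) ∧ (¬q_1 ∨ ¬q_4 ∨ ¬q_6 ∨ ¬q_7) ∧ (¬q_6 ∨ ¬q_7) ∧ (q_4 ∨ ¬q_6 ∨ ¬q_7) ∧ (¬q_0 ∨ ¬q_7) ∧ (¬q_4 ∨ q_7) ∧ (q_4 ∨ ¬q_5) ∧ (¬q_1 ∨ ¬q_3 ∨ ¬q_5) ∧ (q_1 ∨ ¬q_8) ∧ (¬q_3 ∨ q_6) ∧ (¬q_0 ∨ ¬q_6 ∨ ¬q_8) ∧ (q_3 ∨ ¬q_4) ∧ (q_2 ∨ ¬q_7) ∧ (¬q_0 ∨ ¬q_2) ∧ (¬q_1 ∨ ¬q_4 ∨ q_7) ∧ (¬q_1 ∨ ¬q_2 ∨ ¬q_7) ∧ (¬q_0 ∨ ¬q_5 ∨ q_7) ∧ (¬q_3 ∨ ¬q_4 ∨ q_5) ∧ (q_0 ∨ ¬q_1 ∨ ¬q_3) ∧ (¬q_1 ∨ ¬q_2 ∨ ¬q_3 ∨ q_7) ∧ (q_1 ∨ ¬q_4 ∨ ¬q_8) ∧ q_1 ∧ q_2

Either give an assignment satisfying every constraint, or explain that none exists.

The formula is unsatisfiable.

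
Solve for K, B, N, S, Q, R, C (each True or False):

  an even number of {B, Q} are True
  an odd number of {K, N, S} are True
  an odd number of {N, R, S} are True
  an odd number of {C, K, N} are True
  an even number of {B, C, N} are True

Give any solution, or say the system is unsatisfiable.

K: True, B: False, N: True, S: True, Q: False, R: True, C: True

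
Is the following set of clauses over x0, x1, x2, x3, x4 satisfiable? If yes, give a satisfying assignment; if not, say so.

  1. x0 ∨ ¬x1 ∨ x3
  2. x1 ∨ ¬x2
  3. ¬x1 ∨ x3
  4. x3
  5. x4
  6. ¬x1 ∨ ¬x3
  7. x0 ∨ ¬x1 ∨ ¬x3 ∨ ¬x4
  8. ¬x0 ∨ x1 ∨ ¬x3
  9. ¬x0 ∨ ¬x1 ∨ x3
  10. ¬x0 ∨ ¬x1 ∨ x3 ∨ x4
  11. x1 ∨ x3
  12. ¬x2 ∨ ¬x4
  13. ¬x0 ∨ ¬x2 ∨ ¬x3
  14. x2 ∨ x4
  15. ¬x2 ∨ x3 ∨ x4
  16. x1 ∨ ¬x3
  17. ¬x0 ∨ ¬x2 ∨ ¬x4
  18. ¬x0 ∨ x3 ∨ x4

Case x3 = True:
  (x4) forces x4 = True.
  (¬x1 ∨ ¬x3) forces x1 = False.
  Clause (x1 ∨ ¬x3) is falsified — contradiction.
Case x3 = False:
  Clause (x3) is falsified — contradiction.
Both cases fail, so the formula is unsatisfiable.

UNSATISFIABLE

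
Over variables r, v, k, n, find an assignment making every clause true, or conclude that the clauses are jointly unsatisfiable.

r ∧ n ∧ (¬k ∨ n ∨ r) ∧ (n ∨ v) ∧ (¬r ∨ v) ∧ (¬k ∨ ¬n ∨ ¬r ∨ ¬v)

r=T, v=T, k=F, n=T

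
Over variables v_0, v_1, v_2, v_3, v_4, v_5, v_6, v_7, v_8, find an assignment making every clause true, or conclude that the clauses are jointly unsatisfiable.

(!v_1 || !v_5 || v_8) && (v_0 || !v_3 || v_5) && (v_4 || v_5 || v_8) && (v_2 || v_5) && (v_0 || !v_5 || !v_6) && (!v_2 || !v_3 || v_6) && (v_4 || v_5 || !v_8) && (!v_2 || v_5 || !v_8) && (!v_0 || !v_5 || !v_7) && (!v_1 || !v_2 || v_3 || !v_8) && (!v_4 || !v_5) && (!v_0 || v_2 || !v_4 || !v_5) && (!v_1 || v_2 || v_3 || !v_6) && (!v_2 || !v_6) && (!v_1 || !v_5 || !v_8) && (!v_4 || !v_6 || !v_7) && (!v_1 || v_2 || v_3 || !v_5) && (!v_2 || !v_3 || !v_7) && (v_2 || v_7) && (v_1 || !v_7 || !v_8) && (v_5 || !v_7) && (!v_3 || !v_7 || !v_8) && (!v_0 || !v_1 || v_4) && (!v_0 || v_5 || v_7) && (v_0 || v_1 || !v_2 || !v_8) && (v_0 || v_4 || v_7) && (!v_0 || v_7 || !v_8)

Set v_0 = False.
Set v_1 = False.
Set v_2 = False.
  then (v_2 || v_5) forces v_5 = True.
  then (v_0 || !v_5 || !v_6) forces v_6 = False.
  then (!v_4 || !v_5) forces v_4 = False.
  then (v_2 || v_7) forces v_7 = True.
  then (v_1 || !v_7 || !v_8) forces v_8 = False.
Set v_3 = False.
All clauses satisfied.

v_0 = False, v_1 = False, v_2 = False, v_3 = False, v_4 = False, v_5 = True, v_6 = False, v_7 = True, v_8 = False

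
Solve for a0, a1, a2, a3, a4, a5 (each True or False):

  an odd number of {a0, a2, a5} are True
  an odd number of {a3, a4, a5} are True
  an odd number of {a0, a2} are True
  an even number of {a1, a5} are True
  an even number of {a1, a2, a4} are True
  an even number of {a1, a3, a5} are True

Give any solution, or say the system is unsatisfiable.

a0 = False; a1 = False; a2 = True; a3 = False; a4 = True; a5 = False

{a0, a2, a5}: 1 true → odd ✓
{a3, a4, a5}: 1 true → odd ✓
{a0, a2}: 1 true → odd ✓
{a1, a5}: 0 true → even ✓
{a1, a2, a4}: 2 true → even ✓
{a1, a3, a5}: 0 true → even ✓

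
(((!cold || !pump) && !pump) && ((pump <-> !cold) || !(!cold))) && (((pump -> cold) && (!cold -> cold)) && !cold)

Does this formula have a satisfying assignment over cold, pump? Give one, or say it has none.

Unsatisfiable — no assignment works.

Case cold = True: the conjunct !cold is False.
Case cold = False: the conjunct !cold -> cold becomes !False -> False = False.
Both cases fail — unsatisfiable.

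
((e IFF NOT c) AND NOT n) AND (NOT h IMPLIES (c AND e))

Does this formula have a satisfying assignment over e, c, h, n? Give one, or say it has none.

e = True, c = False, h = True, n = False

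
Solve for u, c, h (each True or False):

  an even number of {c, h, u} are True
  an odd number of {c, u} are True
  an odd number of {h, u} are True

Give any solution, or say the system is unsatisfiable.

u = False; c = True; h = True

{c, h, u}: 2 true → even ✓
{c, u}: 1 true → odd ✓
{h, u}: 1 true → odd ✓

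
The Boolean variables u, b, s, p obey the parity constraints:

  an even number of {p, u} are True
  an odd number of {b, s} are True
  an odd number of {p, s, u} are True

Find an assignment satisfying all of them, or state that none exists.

u=T, b=F, s=T, p=T

{p, u}: 2 true → even ✓
{b, s}: 1 true → odd ✓
{p, s, u}: 3 true → odd ✓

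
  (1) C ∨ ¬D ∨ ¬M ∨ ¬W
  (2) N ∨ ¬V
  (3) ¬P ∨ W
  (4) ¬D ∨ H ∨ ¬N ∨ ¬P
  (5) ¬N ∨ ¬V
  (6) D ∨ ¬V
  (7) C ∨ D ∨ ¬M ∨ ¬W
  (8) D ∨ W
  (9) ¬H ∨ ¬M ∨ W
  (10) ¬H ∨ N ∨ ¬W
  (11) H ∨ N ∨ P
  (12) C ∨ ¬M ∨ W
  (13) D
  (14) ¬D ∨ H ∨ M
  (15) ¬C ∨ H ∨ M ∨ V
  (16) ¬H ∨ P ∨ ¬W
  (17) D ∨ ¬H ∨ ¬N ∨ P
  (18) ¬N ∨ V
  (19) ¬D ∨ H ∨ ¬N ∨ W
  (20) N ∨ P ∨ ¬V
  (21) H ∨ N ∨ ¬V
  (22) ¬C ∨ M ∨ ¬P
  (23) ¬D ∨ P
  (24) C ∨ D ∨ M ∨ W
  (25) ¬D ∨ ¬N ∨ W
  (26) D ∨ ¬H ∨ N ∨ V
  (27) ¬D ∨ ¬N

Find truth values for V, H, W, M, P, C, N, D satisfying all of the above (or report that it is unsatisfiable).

Unit clause (D) forces D = True.
In (¬D ∨ P) only P is left, so P = True.
In (¬D ∨ ¬N) only ¬N is left, so N = False.
In (N ∨ ¬V) only ¬V is left, so V = False.
In (¬P ∨ W) only W is left, so W = True.
In (¬H ∨ N ∨ ¬W) only ¬H is left, so H = False.
In (¬D ∨ H ∨ M) only M is left, so M = True.
In (C ∨ ¬D ∨ ¬M ∨ ¬W) only C is left, so C = True.
All clauses satisfied.

V=F, H=F, W=T, M=T, P=T, C=T, N=F, D=T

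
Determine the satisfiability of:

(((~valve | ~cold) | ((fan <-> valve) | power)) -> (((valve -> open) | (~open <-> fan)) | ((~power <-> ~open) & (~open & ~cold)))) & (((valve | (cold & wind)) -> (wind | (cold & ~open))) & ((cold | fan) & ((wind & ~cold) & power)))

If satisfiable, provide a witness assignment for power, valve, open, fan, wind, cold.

power: True, valve: False, open: True, fan: True, wind: True, cold: False

  ((~valve | ~cold) | ((fan <-> valve) | power)) -> (((valve -> open) | (~open <-> fan)) | ((~power <-> ~open) & (~open & ~cold))) = True
    (~valve | ~cold) | ((fan <-> valve) | power) = True
      ~valve | ~cold = True
        ~valve = True
        ~cold = True
      (fan <-> valve) | power = True
        fan <-> valve = False
    ((valve -> open) | (~open <-> fan)) | ((~power <-> ~open) & (~open & ~cold)) = True
      (valve -> open) | (~open <-> fan) = True
        valve -> open = True
        ~open <-> fan = False
          ~open = False
      (~power <-> ~open) & (~open & ~cold) = False
        ~power <-> ~open = True
          ~power = False
          ~open = False
        ~open & ~cold = False
          ~open = False
          ~cold = True
  ((valve | (cold & wind)) -> (wind | (cold & ~open))) & ((cold | fan) & ((wind & ~cold) & power)) = True
    (valve | (cold & wind)) -> (wind | (cold & ~open)) = True
      valve | (cold & wind) = False
        cold & wind = False
      wind | (cold & ~open) = True
        cold & ~open = False
          ~open = False
    (cold | fan) & ((wind & ~cold) & power) = True
      cold | fan = True
      (wind & ~cold) & power = True
        wind & ~cold = True
          ~cold = True
Both conjuncts True, so the formula holds.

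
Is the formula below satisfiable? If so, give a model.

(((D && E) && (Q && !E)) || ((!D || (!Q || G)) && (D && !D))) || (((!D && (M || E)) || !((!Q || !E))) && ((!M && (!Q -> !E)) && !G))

E=T, G=F, M=F, D=T, Q=T

  (((D && E) && (Q && !E)) || ((!D || (!Q || G)) && (D && !D))) || (((!D && (M || E)) || !((!Q || !E))) && ((!M && (!Q -> !E)) && !G)) = True
    ((D && E) && (Q && !E)) || ((!D || (!Q || G)) && (D && !D)) = False
      (D && E) && (Q && !E) = False
        D && E = True
        Q && !E = False
          !E = False
      (!D || (!Q || G)) && (D && !D) = False
        !D || (!Q || G) = False
          !D = False
          !Q || G = False
            !Q = False
        D && !D = False
          !D = False
    ((!D && (M || E)) || !((!Q || !E))) && ((!M && (!Q -> !E)) && !G) = True
      (!D && (M || E)) || !((!Q || !E)) = True
        !D && (M || E) = False
          !D = False
          M || E = True
        !((!Q || !E)) = True
          !Q || !E = False
            !Q = False
            !E = False
      (!M && (!Q -> !E)) && !G = True
        !M && (!Q -> !E) = True
          !M = True
          !Q -> !E = True
            !Q = False
            !E = False
        !G = True
The formula evaluates to True.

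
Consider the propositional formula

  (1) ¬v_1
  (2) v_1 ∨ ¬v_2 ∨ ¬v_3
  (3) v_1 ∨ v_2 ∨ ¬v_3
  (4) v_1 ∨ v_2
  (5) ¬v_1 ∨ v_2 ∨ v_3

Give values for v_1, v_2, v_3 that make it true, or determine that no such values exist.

Unit clause (¬v_1) forces v_1 = False.
In (v_1 ∨ v_2) only v_2 is left, so v_2 = True.
In (v_1 ∨ ¬v_2 ∨ ¬v_3) only ¬v_3 is left, so v_3 = False.
Check each clause:
  (¬v_1): ¬v_1 holds.
  (v_1 ∨ ¬v_2 ∨ ¬v_3): ¬v_3 holds.
  (v_1 ∨ v_2 ∨ ¬v_3): v_2 holds.
  (v_1 ∨ v_2): v_2 holds.
  (¬v_1 ∨ v_2 ∨ v_3): ¬v_1 holds.
All clauses satisfied.

v_1 = False, v_2 = True, v_3 = False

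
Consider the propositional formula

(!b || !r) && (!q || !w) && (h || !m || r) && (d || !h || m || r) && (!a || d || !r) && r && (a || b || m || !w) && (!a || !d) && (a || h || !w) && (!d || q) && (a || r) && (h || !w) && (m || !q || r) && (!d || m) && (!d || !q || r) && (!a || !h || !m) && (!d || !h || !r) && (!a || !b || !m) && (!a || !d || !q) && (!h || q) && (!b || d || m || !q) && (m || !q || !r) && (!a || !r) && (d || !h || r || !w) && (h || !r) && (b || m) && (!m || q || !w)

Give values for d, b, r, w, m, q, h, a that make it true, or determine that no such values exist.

Unit clause (r) forces r = True.
In (!a || !r) only !a is left, so a = False.
In (h || !r) only h is left, so h = True.
In (!b || !r) only !b is left, so b = False.
In (!d || !h || !r) only !d is left, so d = False.
In (!h || q) only q is left, so q = True.
In (m || !q || !r) only m is left, so m = True.
In (!q || !w) only !w is left, so w = False.
All clauses satisfied.

d = False; b = False; r = True; w = False; m = True; q = True; h = True; a = False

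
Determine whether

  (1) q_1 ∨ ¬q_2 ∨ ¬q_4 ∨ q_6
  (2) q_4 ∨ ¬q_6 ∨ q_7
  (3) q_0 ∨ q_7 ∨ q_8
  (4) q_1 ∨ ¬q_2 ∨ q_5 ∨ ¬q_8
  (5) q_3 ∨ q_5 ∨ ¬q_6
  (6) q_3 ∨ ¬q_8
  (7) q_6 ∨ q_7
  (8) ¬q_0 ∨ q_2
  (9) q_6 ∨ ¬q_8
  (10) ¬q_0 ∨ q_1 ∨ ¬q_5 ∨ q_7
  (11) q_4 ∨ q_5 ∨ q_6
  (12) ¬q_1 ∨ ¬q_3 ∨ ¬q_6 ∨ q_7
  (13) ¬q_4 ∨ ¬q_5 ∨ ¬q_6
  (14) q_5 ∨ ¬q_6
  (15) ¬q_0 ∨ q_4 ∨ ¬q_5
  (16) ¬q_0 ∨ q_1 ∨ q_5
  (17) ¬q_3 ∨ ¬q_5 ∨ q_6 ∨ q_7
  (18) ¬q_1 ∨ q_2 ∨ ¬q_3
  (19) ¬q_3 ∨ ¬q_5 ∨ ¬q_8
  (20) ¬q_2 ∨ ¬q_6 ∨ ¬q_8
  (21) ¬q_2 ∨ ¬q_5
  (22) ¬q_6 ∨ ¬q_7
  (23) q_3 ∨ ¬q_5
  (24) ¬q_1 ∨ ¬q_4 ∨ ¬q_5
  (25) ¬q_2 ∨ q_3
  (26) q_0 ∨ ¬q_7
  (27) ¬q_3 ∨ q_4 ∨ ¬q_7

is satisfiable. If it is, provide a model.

q_0=T, q_1=T, q_2=T, q_3=T, q_4=T, q_5=F, q_6=F, q_7=T, q_8=F

Set q_0 = True.
  then (¬q_0 ∨ q_2) forces q_2 = True.
  then (¬q_2 ∨ ¬q_5) forces q_5 = False.
  then (¬q_2 ∨ q_3) forces q_3 = True.
  then (q_5 ∨ ¬q_6) forces q_6 = False.
  then (¬q_0 ∨ q_1 ∨ q_5) forces q_1 = True.
  then (q_6 ∨ q_7) forces q_7 = True.
  then (q_6 ∨ ¬q_8) forces q_8 = False.
  then (q_4 ∨ q_5 ∨ q_6) forces q_4 = True.
All clauses satisfied.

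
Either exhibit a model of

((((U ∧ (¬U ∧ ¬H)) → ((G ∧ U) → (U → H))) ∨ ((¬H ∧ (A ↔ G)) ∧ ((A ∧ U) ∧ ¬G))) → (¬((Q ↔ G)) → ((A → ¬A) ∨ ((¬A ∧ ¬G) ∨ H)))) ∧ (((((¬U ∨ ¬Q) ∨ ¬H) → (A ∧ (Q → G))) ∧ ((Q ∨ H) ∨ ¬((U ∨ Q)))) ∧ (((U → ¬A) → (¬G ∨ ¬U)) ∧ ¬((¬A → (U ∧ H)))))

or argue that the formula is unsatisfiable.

Case A = True: the conjunct ¬((¬A → (U ∧ H))) becomes ¬((False → (U ∧ H))) = False.
Case A = False: the formula simplifies to (¬(((¬U ∨ ¬Q) ∨ ¬H)) ∧ ((Q ∨ H) ∨ ¬((U ∨ Q)))) ∧ ((¬G ∨ ¬U) ∧ ¬((U ∧ H))).
  H = True: simplifies to ¬((¬U ∨ ¬Q)) ∧ ((¬G ∨ ¬U) ∧ ¬U).
    U = True: the conjunct ¬U is False.
    U = False: the conjunct ¬((¬U ∨ ¬Q)) becomes ¬((True ∨ ¬Q)) = False.
  H = False: the conjunct ¬(((¬U ∨ ¬Q) ∨ ¬H)) becomes ¬(((¬U ∨ ¬Q) ∨ True)) = False.
Both cases fail — unsatisfiable.

UNSATISFIABLE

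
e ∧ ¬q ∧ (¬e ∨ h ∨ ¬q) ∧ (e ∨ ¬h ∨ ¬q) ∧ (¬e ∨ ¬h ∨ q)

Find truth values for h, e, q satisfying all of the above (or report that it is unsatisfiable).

h = False, e = True, q = False

Unit clause (e) forces e = True.
Unit clause (¬q) forces q = False.
In (¬e ∨ ¬h ∨ q) only ¬h is left, so h = False.
All clauses satisfied.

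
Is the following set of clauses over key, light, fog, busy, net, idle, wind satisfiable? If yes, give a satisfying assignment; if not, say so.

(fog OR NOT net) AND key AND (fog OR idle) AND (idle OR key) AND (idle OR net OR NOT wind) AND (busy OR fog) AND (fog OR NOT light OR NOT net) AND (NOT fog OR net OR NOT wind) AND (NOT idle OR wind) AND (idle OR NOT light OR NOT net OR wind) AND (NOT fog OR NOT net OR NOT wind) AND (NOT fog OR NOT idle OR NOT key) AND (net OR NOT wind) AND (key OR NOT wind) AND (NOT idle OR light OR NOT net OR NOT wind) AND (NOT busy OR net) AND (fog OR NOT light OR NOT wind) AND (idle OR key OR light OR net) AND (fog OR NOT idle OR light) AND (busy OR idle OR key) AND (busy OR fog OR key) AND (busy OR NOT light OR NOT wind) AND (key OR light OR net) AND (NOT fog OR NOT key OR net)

key = True, light = False, fog = True, busy = True, net = True, idle = False, wind = False

Unit clause (key) forces key = True.
Set light = False.
Try fog = False:
  (fog OR NOT net) forces net = False.
  (fog OR idle) forces idle = True.
  clause (fog OR NOT idle OR light) is falsified — backtrack.
So fog = True.
  then (NOT fog OR NOT idle OR NOT key) forces idle = False.
  then (NOT fog OR NOT key OR net) forces net = True.
  then (NOT fog OR NOT net OR NOT wind) forces wind = False.
Set busy = True.
All clauses satisfied.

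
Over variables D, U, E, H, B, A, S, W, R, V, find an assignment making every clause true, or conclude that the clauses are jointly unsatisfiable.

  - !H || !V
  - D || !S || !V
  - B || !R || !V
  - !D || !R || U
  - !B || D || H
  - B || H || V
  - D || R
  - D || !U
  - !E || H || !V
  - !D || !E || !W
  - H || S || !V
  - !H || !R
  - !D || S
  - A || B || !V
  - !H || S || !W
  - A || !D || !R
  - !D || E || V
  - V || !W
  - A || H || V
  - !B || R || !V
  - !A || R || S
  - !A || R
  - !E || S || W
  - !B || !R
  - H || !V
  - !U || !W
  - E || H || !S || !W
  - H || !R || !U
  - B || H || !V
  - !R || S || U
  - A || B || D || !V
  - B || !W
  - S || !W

D: True; U: False; E: True; H: True; B: True; A: False; S: True; W: False; R: False; V: False

Set D = True.
  then (!D || S) forces S = True.
Set U = False.
  then (!D || !R || U) forces R = False.
  then (!A || R) forces A = False.
Try E = False:
  (!D || E || V) forces V = True.
  (!H || !V) forces H = False.
  clause (H || !V) is falsified — backtrack.
So E = True.
  then (!D || !E || !W) forces W = False.
Set H = True.
  then (!H || !V) forces V = False.
Set B = True.
All clauses satisfied.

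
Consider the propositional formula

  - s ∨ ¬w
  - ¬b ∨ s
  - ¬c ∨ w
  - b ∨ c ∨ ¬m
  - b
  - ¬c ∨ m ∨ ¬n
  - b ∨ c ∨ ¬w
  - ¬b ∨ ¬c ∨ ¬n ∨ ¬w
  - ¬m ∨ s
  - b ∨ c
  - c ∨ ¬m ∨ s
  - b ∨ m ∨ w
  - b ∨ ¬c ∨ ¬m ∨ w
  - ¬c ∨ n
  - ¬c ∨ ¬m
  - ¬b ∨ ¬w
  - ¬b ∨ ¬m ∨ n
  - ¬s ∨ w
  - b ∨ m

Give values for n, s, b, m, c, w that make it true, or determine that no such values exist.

Case b = True:
  (¬b ∨ s) forces s = True.
  (¬b ∨ ¬w) forces w = False.
  Clause (¬s ∨ w) is falsified — contradiction.
Case b = False:
  Clause (b) is falsified — contradiction.
Both cases fail, so the formula is unsatisfiable.

Unsatisfiable — no assignment works.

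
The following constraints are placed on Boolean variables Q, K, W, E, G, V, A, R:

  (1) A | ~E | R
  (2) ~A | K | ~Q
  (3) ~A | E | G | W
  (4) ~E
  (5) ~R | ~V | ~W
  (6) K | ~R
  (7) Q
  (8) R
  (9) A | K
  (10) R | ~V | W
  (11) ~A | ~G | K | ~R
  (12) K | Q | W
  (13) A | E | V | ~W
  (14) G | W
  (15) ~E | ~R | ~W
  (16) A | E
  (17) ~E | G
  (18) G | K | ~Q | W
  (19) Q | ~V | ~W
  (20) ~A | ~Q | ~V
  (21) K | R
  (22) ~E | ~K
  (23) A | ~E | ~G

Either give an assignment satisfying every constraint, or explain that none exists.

Unit clause (~E) forces E = False.
Unit clause (Q) forces Q = True.
Unit clause (R) forces R = True.
In (A | E) only A is left, so A = True.
In (~A | ~Q | ~V) only ~V is left, so V = False.
In (~A | K | ~Q) only K is left, so K = True.
Set W = True.
Set G = False.
All clauses satisfied.

Q: True, K: True, W: True, E: False, G: False, V: False, A: True, R: True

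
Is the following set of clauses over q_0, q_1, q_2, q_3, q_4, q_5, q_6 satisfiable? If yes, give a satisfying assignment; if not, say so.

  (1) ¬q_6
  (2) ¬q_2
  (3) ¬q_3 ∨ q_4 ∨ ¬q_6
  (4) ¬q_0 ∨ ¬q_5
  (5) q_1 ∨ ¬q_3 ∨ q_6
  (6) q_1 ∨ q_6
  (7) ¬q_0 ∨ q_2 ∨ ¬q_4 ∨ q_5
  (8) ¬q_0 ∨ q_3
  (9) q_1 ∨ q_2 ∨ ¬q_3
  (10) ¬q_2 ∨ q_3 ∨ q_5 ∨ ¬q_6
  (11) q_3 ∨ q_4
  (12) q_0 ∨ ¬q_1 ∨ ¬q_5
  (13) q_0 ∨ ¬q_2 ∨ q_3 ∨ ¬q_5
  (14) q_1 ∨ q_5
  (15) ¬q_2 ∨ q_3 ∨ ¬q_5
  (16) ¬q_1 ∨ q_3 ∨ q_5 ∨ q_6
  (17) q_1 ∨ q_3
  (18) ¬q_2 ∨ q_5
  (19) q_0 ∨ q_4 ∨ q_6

q_0 = False, q_1 = True, q_2 = False, q_3 = True, q_4 = True, q_5 = False, q_6 = False

Unit clause (¬q_6) forces q_6 = False.
Unit clause (¬q_2) forces q_2 = False.
In (q_1 ∨ q_6) only q_1 is left, so q_1 = True.
Set q_0 = False.
  then (q_0 ∨ ¬q_1 ∨ ¬q_5) forces q_5 = False.
  then (¬q_1 ∨ q_3 ∨ q_5 ∨ q_6) forces q_3 = True.
  then (q_0 ∨ q_4 ∨ q_6) forces q_4 = True.
All clauses satisfied.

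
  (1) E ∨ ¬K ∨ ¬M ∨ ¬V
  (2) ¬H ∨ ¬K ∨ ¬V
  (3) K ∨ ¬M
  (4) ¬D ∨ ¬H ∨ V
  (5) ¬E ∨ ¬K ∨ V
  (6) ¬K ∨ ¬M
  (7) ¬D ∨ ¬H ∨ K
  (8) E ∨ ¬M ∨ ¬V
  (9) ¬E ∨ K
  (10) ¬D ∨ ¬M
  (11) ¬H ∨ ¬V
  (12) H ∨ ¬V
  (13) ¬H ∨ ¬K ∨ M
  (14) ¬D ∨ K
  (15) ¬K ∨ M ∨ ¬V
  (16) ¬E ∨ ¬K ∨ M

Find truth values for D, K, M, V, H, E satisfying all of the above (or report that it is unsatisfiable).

D=F, K=T, M=F, V=F, H=F, E=F

Set D = False.
Set K = True.
  then (¬K ∨ ¬M) forces M = False.
  then (¬H ∨ ¬K ∨ M) forces H = False.
  then (¬K ∨ M ∨ ¬V) forces V = False.
  then (¬E ∨ ¬K ∨ M) forces E = False.
All clauses satisfied.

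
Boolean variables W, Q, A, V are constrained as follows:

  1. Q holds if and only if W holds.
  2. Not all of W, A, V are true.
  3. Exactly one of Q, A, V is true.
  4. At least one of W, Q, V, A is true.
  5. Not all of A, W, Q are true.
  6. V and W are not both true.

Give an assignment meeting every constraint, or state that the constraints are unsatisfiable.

W = False, Q = False, A = False, V = True

  (1) Q=F, W=F — same ✓
  (2) {W, A, V}: 1/3 true — not all ✓
  (3) {Q, A, V}: 1 true — exactly one ✓
  (4) {W, Q, V, A}: 1 true — at least one ✓
  (5) {A, W, Q}: 0/3 true — not all ✓
  (6) V=T, W=F — not both ✓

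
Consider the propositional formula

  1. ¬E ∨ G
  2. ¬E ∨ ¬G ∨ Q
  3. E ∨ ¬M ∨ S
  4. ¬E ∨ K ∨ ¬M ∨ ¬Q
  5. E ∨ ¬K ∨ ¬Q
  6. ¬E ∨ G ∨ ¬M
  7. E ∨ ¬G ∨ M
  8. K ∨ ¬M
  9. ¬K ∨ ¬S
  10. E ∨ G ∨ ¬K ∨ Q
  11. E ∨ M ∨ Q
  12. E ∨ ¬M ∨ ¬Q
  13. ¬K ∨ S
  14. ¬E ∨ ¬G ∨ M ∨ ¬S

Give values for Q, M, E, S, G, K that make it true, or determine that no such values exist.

Q: True; M: False; E: False; S: False; G: False; K: False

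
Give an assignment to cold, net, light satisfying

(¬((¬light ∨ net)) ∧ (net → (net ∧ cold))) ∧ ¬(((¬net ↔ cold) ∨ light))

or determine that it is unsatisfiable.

Case light = True: the conjunct ¬(((¬net ↔ cold) ∨ light)) becomes ¬(((¬net ↔ cold) ∨ True)) = False.
Case light = False: the conjunct ¬((¬light ∨ net)) becomes ¬((True ∨ net)) = False.
Both cases fail — unsatisfiable.

The formula is unsatisfiable.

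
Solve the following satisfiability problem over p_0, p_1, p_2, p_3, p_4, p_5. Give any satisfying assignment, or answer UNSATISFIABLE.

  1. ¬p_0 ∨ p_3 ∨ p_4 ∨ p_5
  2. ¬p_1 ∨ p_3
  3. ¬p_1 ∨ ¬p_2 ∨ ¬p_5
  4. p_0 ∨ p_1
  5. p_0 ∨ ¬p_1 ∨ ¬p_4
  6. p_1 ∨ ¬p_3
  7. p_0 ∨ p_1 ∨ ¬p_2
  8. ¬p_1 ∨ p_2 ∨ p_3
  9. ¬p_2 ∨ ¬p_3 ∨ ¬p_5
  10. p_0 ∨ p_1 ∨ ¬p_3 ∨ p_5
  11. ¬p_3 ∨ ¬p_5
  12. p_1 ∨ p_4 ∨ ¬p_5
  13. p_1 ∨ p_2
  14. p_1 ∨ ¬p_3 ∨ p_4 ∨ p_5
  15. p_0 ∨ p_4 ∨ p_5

p_0=T; p_1=F; p_2=T; p_3=F; p_4=T; p_5=T

Try p_0 = False:
  (p_0 ∨ p_1) forces p_1 = True.
  (¬p_1 ∨ p_3) forces p_3 = True.
  (p_0 ∨ ¬p_1 ∨ ¬p_4) forces p_4 = False.
  (¬p_3 ∨ ¬p_5) forces p_5 = False.
  clause (p_0 ∨ p_4 ∨ p_5) is falsified — backtrack.
So p_0 = True.
Set p_1 = False.
  then (p_1 ∨ ¬p_3) forces p_3 = False.
  then (p_1 ∨ p_2) forces p_2 = True.
Set p_4 = True.
Set p_5 = True.
All clauses satisfied.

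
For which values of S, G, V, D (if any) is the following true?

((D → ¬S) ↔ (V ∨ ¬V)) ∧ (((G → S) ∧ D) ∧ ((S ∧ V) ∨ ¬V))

S = False, G = False, V = False, D = True

  (D → ¬S) ↔ (V ∨ ¬V) = True
    D → ¬S = True
      ¬S = True
    V ∨ ¬V = True
      ¬V = True
  ((G → S) ∧ D) ∧ ((S ∧ V) ∨ ¬V) = True
    (G → S) ∧ D = True
      G → S = True
    (S ∧ V) ∨ ¬V = True
      S ∧ V = False
      ¬V = True
Both conjuncts True, so the formula holds.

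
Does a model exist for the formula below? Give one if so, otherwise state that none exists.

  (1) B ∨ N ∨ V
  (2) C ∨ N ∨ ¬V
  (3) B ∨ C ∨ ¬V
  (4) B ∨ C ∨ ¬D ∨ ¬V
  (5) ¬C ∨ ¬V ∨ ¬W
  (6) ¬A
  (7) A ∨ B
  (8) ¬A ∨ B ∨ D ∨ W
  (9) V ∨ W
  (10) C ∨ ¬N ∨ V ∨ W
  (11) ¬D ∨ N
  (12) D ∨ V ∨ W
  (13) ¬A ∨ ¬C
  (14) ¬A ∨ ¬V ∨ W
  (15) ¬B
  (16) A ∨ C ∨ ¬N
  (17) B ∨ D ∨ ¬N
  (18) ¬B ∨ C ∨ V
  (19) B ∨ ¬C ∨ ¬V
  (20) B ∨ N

Case B = True:
  Clause (¬B) is falsified — contradiction.
Case B = False:
  (¬A) forces A = False.
  Clause (A ∨ B) is falsified — contradiction.
Both cases fail, so the formula is unsatisfiable.

Unsatisfiable — no assignment works.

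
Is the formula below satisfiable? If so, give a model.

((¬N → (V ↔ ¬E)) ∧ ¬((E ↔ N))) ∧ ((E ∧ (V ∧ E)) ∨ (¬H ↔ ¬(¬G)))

G=F, E=F, N=T, V=F, H=T

  (¬N → (V ↔ ¬E)) ∧ ¬((E ↔ N)) = True
    ¬N → (V ↔ ¬E) = True
      ¬N = False
      V ↔ ¬E = False
        ¬E = True
    ¬((E ↔ N)) = True
      E ↔ N = False
  (E ∧ (V ∧ E)) ∨ (¬H ↔ ¬(¬G)) = True
    E ∧ (V ∧ E) = False
      V ∧ E = False
    ¬H ↔ ¬(¬G) = True
      ¬H = False
      ¬(¬G) = False
        ¬G = True
Both conjuncts True, so the formula holds.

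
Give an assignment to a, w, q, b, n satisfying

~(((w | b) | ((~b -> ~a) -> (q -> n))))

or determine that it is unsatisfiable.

a: False, w: False, q: True, b: False, n: False

  ~(((w | b) | ((~b -> ~a) -> (q -> n)))) = True
    (w | b) | ((~b -> ~a) -> (q -> n)) = False
      w | b = False
      (~b -> ~a) -> (q -> n) = False
        ~b -> ~a = True
          ~b = True
          ~a = True
        q -> n = False
The formula evaluates to True.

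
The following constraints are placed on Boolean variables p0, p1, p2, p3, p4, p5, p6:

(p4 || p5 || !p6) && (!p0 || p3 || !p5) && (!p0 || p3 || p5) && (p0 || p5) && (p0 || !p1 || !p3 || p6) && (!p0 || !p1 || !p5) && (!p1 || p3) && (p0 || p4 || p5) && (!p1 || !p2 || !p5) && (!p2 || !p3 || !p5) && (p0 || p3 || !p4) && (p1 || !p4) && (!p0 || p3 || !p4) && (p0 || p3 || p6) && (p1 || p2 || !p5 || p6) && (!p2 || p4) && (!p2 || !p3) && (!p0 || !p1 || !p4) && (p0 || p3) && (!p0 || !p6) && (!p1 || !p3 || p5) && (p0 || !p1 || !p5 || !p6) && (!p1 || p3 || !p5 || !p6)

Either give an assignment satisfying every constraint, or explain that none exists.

p0=F, p1=F, p2=F, p3=T, p4=F, p5=T, p6=T

Set p0 = False.
  then (p0 || p5) forces p5 = True.
  then (p0 || p3) forces p3 = True.
  then (!p2 || !p3 || !p5) forces p2 = False.
Try p1 = True:
  (p0 || !p1 || !p3 || p6) forces p6 = True.
  clause (p0 || !p1 || !p5 || !p6) is falsified — backtrack.
So p1 = False.
  then (p1 || !p4) forces p4 = False.
  then (p1 || p2 || !p5 || p6) forces p6 = True.
All clauses satisfied.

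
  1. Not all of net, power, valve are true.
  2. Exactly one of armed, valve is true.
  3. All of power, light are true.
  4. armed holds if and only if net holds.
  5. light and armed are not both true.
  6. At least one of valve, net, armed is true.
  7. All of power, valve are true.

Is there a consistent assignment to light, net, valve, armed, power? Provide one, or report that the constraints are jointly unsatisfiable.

light = True, net = False, valve = True, armed = False, power = True

  (1) {net, power, valve}: 2/3 true — not all ✓
  (2) {armed, valve}: 1 true — exactly one ✓
  (3) {power, light}: all 2 true ✓
  (4) armed=F, net=F — same ✓
  (5) light=T, armed=F — not both ✓
  (6) {valve, net, armed}: 1 true — at least one ✓
  (7) {power, valve}: all 2 true ✓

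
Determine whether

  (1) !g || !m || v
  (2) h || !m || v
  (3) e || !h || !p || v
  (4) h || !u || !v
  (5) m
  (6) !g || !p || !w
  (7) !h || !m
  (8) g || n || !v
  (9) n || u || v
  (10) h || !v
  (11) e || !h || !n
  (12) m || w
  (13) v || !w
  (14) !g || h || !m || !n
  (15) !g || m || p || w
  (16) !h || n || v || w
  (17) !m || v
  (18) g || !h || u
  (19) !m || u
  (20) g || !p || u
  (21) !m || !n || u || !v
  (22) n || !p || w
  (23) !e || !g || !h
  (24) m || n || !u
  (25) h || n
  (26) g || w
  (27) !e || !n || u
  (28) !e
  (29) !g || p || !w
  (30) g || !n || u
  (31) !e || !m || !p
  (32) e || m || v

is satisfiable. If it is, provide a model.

Case m = True:
  (!h || !m) forces h = False.
  (h || !m || v) forces v = True.
  Clause (h || !v) is falsified — contradiction.
Case m = False:
  Clause (m) is falsified — contradiction.
Both cases fail, so the formula is unsatisfiable.

UNSATISFIABLE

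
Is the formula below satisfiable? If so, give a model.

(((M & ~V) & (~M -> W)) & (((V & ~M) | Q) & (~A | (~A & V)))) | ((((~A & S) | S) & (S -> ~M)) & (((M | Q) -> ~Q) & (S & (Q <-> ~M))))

Q: True, V: False, W: True, M: True, S: False, A: False

  (((M & ~V) & (~M -> W)) & (((V & ~M) | Q) & (~A | (~A & V)))) | ((((~A & S) | S) & (S -> ~M)) & (((M | Q) -> ~Q) & (S & (Q <-> ~M)))) = True
    ((M & ~V) & (~M -> W)) & (((V & ~M) | Q) & (~A | (~A & V))) = True
      (M & ~V) & (~M -> W) = True
        M & ~V = True
          ~V = True
        ~M -> W = True
          ~M = False
      ((V & ~M) | Q) & (~A | (~A & V)) = True
        (V & ~M) | Q = True
          V & ~M = False
            ~M = False
        ~A | (~A & V) = True
          ~A = True
          ~A & V = False
            ~A = True
    (((~A & S) | S) & (S -> ~M)) & (((M | Q) -> ~Q) & (S & (Q <-> ~M))) = False
      ((~A & S) | S) & (S -> ~M) = False
        (~A & S) | S = False
          ~A & S = False
            ~A = True
        S -> ~M = True
          ~M = False
      ((M | Q) -> ~Q) & (S & (Q <-> ~M)) = False
        (M | Q) -> ~Q = False
          M | Q = True
          ~Q = False
        S & (Q <-> ~M) = False
          Q <-> ~M = False
            ~M = False
The formula evaluates to True.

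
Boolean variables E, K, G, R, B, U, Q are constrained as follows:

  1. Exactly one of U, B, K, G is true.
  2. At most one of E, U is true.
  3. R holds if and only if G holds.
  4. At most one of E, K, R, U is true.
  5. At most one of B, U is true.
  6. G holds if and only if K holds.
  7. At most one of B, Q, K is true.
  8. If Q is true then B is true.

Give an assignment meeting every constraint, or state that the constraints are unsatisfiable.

E = True, K = False, G = False, R = False, B = True, U = False, Q = False

  (1) {U, B, K, G}: 1 true — exactly one ✓
  (2) {E, U}: 1 true — at most one ✓
  (3) R=F, G=F — same ✓
  (4) {E, K, R, U}: 1 true — at most one ✓
  (5) {B, U}: 1 true — at most one ✓
  (6) G=F, K=F — same ✓
  (7) {B, Q, K}: 1 true — at most one ✓
  (8) Q=F ⇒ B: vacuous ✓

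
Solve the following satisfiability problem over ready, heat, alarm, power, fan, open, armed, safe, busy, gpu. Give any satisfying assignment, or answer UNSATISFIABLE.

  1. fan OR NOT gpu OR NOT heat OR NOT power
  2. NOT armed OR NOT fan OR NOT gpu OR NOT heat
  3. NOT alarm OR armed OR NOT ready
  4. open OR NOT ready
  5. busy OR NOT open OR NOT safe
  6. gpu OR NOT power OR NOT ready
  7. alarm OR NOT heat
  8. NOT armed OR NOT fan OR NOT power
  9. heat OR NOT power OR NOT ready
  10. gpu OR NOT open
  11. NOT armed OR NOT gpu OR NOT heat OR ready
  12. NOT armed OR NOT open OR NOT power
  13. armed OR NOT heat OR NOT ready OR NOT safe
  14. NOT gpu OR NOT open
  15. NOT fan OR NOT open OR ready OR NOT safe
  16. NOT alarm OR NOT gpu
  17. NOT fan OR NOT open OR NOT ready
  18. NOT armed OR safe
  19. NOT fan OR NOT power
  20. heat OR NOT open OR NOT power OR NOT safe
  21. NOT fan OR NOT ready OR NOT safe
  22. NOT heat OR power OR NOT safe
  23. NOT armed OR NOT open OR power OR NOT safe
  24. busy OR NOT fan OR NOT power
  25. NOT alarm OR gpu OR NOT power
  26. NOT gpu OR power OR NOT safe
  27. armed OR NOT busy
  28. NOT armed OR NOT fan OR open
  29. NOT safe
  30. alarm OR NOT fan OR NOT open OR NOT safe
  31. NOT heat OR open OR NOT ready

Unit clause (NOT safe) forces safe = False.
In (NOT armed OR safe) only NOT armed is left, so armed = False.
In (armed OR NOT busy) only NOT busy is left, so busy = False.
Set ready = False.
Set heat = True.
  then (alarm OR NOT heat) forces alarm = True.
  then (NOT alarm OR NOT gpu) forces gpu = False.
  then (NOT alarm OR gpu OR NOT power) forces power = False.
  then (gpu OR NOT open) forces open = False.
Set fan = True.
All clauses satisfied.

ready = False, heat = True, alarm = True, power = False, fan = True, open = False, armed = False, safe = False, busy = False, gpu = False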